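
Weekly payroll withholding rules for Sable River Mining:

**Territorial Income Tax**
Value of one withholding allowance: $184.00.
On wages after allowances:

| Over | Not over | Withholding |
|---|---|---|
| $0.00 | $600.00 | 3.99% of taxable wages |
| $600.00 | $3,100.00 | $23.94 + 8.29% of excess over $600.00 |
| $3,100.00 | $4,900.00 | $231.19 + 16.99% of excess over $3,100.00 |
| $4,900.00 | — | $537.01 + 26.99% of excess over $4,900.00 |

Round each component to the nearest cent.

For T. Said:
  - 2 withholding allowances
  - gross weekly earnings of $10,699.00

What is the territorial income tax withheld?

$2,002.84

Territorial Income Tax: taxable = $10,699.00 − 2×$184.00 = $10,331.00
  $537.01 + 26.99% × ($10,331.00 − $4,900.00) = $537.01 + 26.99% × $5,431.00 = $2,002.84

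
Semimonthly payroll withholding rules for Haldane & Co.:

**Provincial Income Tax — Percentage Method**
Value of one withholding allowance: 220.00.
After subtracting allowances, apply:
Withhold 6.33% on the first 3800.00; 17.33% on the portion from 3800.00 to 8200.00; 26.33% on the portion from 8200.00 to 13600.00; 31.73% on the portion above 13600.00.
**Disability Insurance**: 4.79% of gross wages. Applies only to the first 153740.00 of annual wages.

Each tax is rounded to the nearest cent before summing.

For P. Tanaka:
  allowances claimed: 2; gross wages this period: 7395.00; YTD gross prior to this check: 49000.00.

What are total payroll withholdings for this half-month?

1141.52

Provincial Income Tax: taxable = 7395.00 − 2×220.00 = 6955.00
  240.54 + 17.33% × (6955.00 − 3800.00) = 240.54 + 17.33% × 3155.00 = 787.30
Disability Insurance: 4.79% × 7395.00 = 354.22
Total: 787.30 + 354.22 = 1141.52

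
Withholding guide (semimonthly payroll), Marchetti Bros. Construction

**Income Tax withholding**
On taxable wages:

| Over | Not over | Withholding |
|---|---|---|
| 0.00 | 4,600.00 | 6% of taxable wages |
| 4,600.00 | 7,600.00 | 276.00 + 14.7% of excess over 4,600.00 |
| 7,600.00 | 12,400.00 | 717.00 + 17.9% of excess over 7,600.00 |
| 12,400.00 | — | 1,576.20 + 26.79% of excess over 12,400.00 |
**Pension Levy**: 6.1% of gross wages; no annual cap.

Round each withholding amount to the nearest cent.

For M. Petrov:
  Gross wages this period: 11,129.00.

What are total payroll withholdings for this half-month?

Income Tax: taxable = 11,129.00
  717.00 + 17.9% × (11,129.00 − 7,600.00) = 717.00 + 17.9% × 3,529.00 = 1,348.69
Pension Levy: 6.1% × 11,129.00 = 678.87
Total: 1,348.69 + 678.87 = 2,027.56

2,027.56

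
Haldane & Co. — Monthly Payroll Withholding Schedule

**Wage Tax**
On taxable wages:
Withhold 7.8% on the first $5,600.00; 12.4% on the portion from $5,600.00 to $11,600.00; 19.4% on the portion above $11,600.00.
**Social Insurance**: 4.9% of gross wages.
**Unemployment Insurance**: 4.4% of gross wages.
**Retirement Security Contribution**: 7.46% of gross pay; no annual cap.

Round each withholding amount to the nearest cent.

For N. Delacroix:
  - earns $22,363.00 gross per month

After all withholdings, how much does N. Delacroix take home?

Wage Tax: taxable = $22,363.00
  $1,180.80 + 19.4% × ($22,363.00 − $11,600.00) = $1,180.80 + 19.4% × $10,763.00 = $3,268.82
Social Insurance: 4.9% × $22,363.00 = $1,095.79
Unemployment Insurance: 4.4% × $22,363.00 = $983.97
Retirement Security Contribution: 7.46% × $22,363.00 = $1,668.28
Total withheld: $3,268.82 + $1,095.79 + $983.97 + $1,668.28 = $7,016.86
Net pay: $22,363.00 − $7,016.86 = $15,346.14

$15,346.14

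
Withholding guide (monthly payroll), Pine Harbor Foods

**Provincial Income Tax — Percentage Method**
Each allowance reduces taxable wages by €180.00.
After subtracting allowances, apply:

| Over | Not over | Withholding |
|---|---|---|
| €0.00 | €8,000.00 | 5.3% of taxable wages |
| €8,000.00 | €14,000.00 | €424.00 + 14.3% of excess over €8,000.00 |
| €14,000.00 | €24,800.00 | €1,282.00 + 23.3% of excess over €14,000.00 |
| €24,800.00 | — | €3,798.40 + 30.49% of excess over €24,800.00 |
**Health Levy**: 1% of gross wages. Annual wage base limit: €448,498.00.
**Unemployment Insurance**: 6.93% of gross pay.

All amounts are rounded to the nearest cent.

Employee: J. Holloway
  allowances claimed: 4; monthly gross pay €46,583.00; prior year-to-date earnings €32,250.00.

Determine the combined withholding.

Provincial Income Tax: taxable = €46,583.00 − 4×€180.00 = €45,863.00
  €3,798.40 + 30.49% × (€45,863.00 − €24,800.00) = €3,798.40 + 30.49% × €21,063.00 = €10,220.51
Health Levy: 1% × €46,583.00 = €465.83
Unemployment Insurance: 6.93% × €46,583.00 = €3,228.20
Total: €10,220.51 + €465.83 + €3,228.20 = €13,914.54

€13,914.54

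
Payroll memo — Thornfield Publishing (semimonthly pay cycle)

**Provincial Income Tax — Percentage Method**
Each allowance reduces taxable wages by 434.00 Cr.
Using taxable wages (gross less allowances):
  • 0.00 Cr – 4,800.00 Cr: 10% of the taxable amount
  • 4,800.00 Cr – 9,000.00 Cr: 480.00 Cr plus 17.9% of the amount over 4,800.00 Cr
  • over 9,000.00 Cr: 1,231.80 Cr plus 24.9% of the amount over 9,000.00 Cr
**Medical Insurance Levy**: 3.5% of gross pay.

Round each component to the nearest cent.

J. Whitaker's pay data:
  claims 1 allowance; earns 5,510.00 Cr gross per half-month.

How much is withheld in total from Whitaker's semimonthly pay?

Provincial Income Tax: taxable = 5,510.00 Cr − 1×434.00 Cr = 5,076.00 Cr
  480.00 Cr + 17.9% × (5,076.00 Cr − 4,800.00 Cr) = 480.00 Cr + 17.9% × 276.00 Cr = 529.40 Cr
Medical Insurance Levy: 3.5% × 5,510.00 Cr = 192.85 Cr
Total: 529.40 Cr + 192.85 Cr = 722.25 Cr

722.25 Cr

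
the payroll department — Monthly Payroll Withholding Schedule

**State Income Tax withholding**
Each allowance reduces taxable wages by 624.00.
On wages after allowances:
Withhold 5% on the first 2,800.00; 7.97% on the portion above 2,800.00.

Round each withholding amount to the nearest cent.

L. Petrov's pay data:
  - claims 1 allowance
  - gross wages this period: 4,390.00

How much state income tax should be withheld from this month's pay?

State Income Tax: taxable = 4,390.00 − 1×624.00 = 3,766.00
  140.00 + 7.97% × (3,766.00 − 2,800.00) = 140.00 + 7.97% × 966.00 = 216.99

216.99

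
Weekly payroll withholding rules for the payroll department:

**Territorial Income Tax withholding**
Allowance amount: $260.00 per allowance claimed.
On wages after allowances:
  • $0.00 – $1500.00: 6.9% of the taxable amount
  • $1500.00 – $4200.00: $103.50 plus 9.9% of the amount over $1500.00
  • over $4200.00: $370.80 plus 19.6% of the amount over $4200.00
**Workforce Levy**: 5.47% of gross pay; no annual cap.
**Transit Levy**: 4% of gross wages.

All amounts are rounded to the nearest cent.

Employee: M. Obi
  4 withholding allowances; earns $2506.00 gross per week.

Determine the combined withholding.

Territorial Income Tax: taxable = $2506.00 − 4×$260.00 = $1466.00
  6.9% × $1466.00 = $101.15
Workforce Levy: 5.47% × $2506.00 = $137.08
Transit Levy: 4% × $2506.00 = $100.24
Total: $101.15 + $137.08 + $100.24 = $338.47

$338.47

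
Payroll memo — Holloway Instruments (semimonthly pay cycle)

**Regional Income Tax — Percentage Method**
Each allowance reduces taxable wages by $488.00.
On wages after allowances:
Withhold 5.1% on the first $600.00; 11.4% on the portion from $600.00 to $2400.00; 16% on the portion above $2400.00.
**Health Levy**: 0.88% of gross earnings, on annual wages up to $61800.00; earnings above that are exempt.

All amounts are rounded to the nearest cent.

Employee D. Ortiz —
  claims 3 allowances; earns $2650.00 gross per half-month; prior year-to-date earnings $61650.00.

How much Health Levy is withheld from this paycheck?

Health Levy: cap $61800.00 − YTD $61650.00 = $150.00 subject; 0.88% × $150.00 = $1.32

$1.32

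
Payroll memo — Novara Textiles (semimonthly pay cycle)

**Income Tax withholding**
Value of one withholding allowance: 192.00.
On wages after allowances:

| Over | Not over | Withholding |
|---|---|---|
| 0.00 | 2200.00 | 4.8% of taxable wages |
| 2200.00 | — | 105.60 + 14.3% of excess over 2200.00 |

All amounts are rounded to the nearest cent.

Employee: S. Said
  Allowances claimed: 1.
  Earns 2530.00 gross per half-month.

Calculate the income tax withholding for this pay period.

Income Tax: taxable = 2530.00 − 1×192.00 = 2338.00
  105.60 + 14.3% × (2338.00 − 2200.00) = 105.60 + 14.3% × 138.00 = 125.33

125.33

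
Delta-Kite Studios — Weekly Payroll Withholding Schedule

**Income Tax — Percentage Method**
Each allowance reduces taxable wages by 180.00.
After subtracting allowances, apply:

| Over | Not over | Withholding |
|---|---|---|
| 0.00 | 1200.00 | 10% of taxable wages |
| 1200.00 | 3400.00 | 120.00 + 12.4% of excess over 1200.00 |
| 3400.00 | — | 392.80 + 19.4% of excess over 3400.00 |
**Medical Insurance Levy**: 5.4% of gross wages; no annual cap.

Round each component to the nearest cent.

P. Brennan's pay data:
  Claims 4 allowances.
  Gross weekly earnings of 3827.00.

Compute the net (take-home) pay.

Income Tax: taxable = 3827.00 − 4×180.00 = 3107.00
  120.00 + 12.4% × (3107.00 − 1200.00) = 120.00 + 12.4% × 1907.00 = 356.47
Medical Insurance Levy: 5.4% × 3827.00 = 206.66
Total withheld: 356.47 + 206.66 = 563.13
Net pay: 3827.00 − 563.13 = 3263.87

3263.87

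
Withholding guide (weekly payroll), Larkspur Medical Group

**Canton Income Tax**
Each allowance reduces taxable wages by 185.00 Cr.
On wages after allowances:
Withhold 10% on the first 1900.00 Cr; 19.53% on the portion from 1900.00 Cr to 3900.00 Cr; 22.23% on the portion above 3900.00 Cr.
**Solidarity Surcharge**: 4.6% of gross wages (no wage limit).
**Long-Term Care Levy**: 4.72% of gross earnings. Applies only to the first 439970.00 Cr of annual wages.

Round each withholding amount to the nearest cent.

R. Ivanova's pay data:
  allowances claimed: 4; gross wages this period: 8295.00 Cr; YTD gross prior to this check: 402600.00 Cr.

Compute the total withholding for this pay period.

2166.20 Cr

Canton Income Tax: taxable = 8295.00 Cr − 4×185.00 Cr = 7555.00 Cr
  580.60 Cr + 22.23% × (7555.00 Cr − 3900.00 Cr) = 580.60 Cr + 22.23% × 3655.00 Cr = 1393.11 Cr
Solidarity Surcharge: 4.6% × 8295.00 Cr = 381.57 Cr
Long-Term Care Levy: 4.72% × 8295.00 Cr = 391.52 Cr
Total: 1393.11 Cr + 381.57 Cr + 391.52 Cr = 2166.20 Cr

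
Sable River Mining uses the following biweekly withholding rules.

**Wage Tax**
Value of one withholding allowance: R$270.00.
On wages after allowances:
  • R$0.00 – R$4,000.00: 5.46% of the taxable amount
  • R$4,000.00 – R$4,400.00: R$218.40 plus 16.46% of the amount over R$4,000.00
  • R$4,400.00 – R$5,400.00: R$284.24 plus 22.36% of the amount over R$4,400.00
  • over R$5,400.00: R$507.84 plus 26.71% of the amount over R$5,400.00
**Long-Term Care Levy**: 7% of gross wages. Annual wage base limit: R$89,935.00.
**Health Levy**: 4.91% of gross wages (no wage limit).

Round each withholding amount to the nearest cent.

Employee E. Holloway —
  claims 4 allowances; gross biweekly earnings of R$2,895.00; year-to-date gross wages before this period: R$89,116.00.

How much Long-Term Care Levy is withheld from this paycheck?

R$57.33

Long-Term Care Levy: cap R$89,935.00 − YTD R$89,116.00 = R$819.00 subject; 7% × R$819.00 = R$57.33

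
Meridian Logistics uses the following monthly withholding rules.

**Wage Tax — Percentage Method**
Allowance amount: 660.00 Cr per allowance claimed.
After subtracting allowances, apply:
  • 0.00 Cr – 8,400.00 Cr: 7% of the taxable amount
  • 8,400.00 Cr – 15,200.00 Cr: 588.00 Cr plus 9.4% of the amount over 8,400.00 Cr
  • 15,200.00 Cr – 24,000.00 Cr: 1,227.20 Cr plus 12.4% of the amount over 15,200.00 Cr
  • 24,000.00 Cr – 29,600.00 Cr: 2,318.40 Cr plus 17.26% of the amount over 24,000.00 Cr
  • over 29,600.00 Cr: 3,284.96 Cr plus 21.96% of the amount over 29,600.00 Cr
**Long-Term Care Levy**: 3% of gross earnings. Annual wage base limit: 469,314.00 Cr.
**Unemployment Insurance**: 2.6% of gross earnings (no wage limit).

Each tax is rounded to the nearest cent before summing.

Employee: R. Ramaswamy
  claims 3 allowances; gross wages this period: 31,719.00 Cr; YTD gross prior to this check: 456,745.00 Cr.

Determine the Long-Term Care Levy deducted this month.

377.07 Cr

Long-Term Care Levy: cap 469,314.00 Cr − YTD 456,745.00 Cr = 12,569.00 Cr subject; 3% × 12,569.00 Cr = 377.07 Cr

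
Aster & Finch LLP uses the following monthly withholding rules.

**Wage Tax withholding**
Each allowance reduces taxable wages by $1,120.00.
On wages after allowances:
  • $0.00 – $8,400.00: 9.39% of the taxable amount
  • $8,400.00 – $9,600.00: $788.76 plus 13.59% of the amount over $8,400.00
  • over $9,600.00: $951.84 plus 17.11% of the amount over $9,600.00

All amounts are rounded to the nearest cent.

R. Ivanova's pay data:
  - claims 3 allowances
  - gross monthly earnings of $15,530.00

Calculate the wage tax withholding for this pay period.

Wage Tax: taxable = $15,530.00 − 3×$1,120.00 = $12,170.00
  $951.84 + 17.11% × ($12,170.00 − $9,600.00) = $951.84 + 17.11% × $2,570.00 = $1,391.57

$1,391.57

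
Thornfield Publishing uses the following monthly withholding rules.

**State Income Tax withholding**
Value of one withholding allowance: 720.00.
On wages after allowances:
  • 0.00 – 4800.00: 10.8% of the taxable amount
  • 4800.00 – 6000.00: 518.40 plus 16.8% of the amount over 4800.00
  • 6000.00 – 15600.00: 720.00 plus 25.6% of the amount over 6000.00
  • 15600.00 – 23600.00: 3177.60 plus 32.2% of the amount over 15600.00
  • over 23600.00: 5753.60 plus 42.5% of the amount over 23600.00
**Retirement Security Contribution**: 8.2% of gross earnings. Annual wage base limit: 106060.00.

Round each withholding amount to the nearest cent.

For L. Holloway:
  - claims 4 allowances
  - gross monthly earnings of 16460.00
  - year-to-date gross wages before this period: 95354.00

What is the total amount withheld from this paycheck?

3538.37

State Income Tax: taxable = 16460.00 − 4×720.00 = 13580.00
  720.00 + 25.6% × (13580.00 − 6000.00) = 720.00 + 25.6% × 7580.00 = 2660.48
Retirement Security Contribution: cap 106060.00 − YTD 95354.00 = 10706.00 subject; 8.2% × 10706.00 = 877.89
Total: 2660.48 + 877.89 = 3538.37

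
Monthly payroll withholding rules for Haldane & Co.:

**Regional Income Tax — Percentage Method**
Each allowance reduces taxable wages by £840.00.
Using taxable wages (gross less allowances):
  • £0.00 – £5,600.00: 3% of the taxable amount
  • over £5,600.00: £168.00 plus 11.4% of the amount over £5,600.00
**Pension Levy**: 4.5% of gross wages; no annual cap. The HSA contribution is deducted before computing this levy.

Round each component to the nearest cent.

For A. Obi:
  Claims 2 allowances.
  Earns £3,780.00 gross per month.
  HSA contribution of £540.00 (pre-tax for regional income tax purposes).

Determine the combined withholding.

Regional Income Tax: taxable = £3,780.00 − £540.00 − 2×£840.00 = £1,560.00
  3% × £1,560.00 = £46.80
Pension Levy: 4.5% × £3,240.00 = £145.80
Total: £46.80 + £145.80 = £192.60

£192.60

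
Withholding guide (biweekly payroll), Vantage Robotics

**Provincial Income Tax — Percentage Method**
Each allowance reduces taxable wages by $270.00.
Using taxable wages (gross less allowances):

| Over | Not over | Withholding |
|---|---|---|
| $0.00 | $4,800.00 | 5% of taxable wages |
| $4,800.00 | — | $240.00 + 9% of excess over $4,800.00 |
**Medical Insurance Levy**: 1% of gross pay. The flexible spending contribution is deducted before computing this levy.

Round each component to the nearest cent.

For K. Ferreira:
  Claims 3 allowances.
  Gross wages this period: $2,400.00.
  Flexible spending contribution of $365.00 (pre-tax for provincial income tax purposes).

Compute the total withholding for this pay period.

Provincial Income Tax: taxable = $2,400.00 − $365.00 − 3×$270.00 = $1,225.00
  5% × $1,225.00 = $61.25
Medical Insurance Levy: 1% × $2,035.00 = $20.35
Total: $61.25 + $20.35 = $81.60

$81.60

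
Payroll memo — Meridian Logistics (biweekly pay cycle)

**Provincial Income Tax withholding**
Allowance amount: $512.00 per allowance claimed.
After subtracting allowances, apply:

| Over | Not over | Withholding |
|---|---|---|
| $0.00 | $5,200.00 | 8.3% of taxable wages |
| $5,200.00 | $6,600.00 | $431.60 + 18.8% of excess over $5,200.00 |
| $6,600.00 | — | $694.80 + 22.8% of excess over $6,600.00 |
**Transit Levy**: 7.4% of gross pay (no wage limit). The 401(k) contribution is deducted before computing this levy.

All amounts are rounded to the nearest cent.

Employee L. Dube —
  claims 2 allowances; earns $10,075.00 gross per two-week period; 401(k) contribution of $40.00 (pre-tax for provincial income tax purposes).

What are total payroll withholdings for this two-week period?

$1,987.10

Provincial Income Tax: taxable = $10,075.00 − $40.00 − 2×$512.00 = $9,011.00
  $694.80 + 22.8% × ($9,011.00 − $6,600.00) = $694.80 + 22.8% × $2,411.00 = $1,244.51
Transit Levy: 7.4% × $10,035.00 = $742.59
Total: $1,244.51 + $742.59 = $1,987.10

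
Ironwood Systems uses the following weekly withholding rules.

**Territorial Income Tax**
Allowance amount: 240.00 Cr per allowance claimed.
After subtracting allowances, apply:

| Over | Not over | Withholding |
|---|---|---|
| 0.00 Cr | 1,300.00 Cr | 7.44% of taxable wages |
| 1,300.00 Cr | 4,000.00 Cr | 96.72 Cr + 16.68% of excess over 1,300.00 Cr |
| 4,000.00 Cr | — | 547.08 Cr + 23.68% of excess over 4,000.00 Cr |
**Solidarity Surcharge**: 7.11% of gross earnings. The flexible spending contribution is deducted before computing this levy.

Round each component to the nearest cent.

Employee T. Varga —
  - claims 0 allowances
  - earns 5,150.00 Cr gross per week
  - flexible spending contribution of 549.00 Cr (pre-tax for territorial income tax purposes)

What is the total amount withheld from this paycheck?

Territorial Income Tax: taxable = 5,150.00 Cr − 549.00 Cr = 4,601.00 Cr
  547.08 Cr + 23.68% × (4,601.00 Cr − 4,000.00 Cr) = 547.08 Cr + 23.68% × 601.00 Cr = 689.40 Cr
Solidarity Surcharge: 7.11% × 4,601.00 Cr = 327.13 Cr
Total: 689.40 Cr + 327.13 Cr = 1,016.53 Cr

1,016.53 Cr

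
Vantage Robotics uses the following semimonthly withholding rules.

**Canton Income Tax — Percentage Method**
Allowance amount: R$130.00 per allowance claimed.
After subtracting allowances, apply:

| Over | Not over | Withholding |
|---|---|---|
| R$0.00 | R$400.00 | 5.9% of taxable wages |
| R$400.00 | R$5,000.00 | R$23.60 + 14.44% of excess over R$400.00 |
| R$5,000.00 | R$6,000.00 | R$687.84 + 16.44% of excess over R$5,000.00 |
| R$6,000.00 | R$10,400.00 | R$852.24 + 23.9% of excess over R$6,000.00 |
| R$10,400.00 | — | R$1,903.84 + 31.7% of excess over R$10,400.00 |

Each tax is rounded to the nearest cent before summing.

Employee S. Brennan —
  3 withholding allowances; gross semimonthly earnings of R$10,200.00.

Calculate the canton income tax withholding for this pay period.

Canton Income Tax: taxable = R$10,200.00 − 3×R$130.00 = R$9,810.00
  R$852.24 + 23.9% × (R$9,810.00 − R$6,000.00) = R$852.24 + 23.9% × R$3,810.00 = R$1,762.83

R$1,762.83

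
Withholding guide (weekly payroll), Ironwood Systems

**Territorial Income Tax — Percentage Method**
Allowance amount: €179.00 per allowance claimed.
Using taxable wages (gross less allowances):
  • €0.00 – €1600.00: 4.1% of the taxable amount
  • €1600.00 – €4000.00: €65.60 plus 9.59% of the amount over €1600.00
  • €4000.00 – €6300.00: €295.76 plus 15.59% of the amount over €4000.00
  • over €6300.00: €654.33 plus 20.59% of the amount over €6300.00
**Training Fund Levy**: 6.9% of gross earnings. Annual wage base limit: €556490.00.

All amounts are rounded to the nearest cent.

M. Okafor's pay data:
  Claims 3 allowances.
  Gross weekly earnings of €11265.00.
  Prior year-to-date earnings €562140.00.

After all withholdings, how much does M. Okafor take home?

€9698.94

Territorial Income Tax: taxable = €11265.00 − 3×€179.00 = €10728.00
  €654.33 + 20.59% × (€10728.00 − €6300.00) = €654.33 + 20.59% × €4428.00 = €1566.06
Training Fund Levy: YTD €562140.00 ≥ cap €556490.00 → €0.00
Total withheld: €1566.06 + €0.00 = €1566.06
Net pay: €11265.00 − €1566.06 = €9698.94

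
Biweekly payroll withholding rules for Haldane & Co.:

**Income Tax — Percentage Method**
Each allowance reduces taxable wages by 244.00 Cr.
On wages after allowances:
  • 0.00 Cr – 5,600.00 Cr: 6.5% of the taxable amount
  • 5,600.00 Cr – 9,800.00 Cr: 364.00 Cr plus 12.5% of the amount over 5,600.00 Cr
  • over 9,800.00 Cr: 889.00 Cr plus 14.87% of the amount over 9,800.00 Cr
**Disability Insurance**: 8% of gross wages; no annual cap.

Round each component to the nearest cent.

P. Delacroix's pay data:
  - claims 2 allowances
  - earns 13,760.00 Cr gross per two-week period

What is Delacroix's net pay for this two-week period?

Income Tax: taxable = 13,760.00 Cr − 2×244.00 Cr = 13,272.00 Cr
  889.00 Cr + 14.87% × (13,272.00 Cr − 9,800.00 Cr) = 889.00 Cr + 14.87% × 3,472.00 Cr = 1,405.29 Cr
Disability Insurance: 8% × 13,760.00 Cr = 1,100.80 Cr
Total withheld: 1,405.29 Cr + 1,100.80 Cr = 2,506.09 Cr
Net pay: 13,760.00 Cr − 2,506.09 Cr = 11,253.91 Cr

11,253.91 Cr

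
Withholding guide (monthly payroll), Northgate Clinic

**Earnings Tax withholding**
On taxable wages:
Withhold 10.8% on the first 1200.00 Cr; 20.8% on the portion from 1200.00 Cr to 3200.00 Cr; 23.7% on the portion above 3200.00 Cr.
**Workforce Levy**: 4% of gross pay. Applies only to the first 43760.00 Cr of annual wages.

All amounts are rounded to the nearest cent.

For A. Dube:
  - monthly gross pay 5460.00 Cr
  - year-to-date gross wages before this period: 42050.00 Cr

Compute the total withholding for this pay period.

Earnings Tax: taxable = 5460.00 Cr
  545.60 Cr + 23.7% × (5460.00 Cr − 3200.00 Cr) = 545.60 Cr + 23.7% × 2260.00 Cr = 1081.22 Cr
Workforce Levy: cap 43760.00 Cr − YTD 42050.00 Cr = 1710.00 Cr subject; 4% × 1710.00 Cr = 68.40 Cr
Total: 1081.22 Cr + 68.40 Cr = 1149.62 Cr

1149.62 Cr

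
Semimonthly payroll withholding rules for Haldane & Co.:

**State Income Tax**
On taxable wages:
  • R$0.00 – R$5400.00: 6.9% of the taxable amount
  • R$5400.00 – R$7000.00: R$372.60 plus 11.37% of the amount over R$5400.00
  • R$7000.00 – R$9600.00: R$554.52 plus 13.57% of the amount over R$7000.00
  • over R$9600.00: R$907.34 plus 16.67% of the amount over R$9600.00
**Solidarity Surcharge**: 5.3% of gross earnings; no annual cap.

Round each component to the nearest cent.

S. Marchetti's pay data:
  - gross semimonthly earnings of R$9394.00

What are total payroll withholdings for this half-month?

State Income Tax: taxable = R$9394.00
  R$554.52 + 13.57% × (R$9394.00 − R$7000.00) = R$554.52 + 13.57% × R$2394.00 = R$879.39
Solidarity Surcharge: 5.3% × R$9394.00 = R$497.88
Total: R$879.39 + R$497.88 = R$1377.27

R$1377.27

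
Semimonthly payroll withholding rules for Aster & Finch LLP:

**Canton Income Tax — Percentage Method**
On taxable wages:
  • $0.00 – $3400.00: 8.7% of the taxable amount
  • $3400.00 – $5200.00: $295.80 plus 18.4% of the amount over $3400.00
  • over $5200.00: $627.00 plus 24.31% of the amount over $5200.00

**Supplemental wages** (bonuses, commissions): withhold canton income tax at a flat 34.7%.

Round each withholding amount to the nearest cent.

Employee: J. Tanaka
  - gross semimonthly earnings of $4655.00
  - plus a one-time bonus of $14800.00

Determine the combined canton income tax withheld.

Canton Income Tax: taxable = $4655.00
  $295.80 + 18.4% × ($4655.00 − $3400.00) = $295.80 + 18.4% × $1255.00 = $526.72
Supplemental (34.7% flat on bonus): 34.7% × $14800.00 = $5135.60
Total canton income tax: $526.72 + $5135.60 = $5662.32

$5662.32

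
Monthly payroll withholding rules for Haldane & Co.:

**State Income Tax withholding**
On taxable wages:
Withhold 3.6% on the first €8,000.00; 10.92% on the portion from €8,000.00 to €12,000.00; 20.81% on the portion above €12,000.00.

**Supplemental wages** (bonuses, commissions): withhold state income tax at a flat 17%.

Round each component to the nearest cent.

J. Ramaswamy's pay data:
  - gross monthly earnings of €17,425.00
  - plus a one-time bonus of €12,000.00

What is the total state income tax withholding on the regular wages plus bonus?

€3,893.74

State Income Tax: taxable = €17,425.00
  €724.80 + 20.81% × (€17,425.00 − €12,000.00) = €724.80 + 20.81% × €5,425.00 = €1,853.74
Supplemental (17% flat on bonus): 17% × €12,000.00 = €2,040.00
Total state income tax: €1,853.74 + €2,040.00 = €3,893.74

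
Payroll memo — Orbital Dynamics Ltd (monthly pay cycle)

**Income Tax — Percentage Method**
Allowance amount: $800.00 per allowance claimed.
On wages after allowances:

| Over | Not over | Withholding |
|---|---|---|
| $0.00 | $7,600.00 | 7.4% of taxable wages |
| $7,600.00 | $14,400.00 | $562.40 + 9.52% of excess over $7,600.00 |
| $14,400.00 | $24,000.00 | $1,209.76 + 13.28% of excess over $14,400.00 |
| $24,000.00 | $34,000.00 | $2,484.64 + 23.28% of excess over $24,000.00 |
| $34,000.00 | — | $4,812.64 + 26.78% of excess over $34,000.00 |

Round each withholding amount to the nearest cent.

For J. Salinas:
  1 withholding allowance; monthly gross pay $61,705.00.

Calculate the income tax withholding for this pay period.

$12,017.80

Income Tax: taxable = $61,705.00 − 1×$800.00 = $60,905.00
  $4,812.64 + 26.78% × ($60,905.00 − $34,000.00) = $4,812.64 + 26.78% × $26,905.00 = $12,017.80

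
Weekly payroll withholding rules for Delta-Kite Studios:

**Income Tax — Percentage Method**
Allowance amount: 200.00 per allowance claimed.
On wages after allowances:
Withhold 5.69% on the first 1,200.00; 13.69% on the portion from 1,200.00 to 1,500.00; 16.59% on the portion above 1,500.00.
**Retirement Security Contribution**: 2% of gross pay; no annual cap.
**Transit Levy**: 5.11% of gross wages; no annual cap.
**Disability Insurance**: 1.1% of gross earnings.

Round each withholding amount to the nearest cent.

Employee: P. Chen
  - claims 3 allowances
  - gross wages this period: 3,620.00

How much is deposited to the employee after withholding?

2,961.28

Income Tax: taxable = 3,620.00 − 3×200.00 = 3,020.00
  109.35 + 16.59% × (3,020.00 − 1,500.00) = 109.35 + 16.59% × 1,520.00 = 361.52
Retirement Security Contribution: 2% × 3,620.00 = 72.40
Transit Levy: 5.11% × 3,620.00 = 184.98
Disability Insurance: 1.1% × 3,620.00 = 39.82
Total withheld: 361.52 + 72.40 + 184.98 + 39.82 = 658.72
Net pay: 3,620.00 − 658.72 = 2,961.28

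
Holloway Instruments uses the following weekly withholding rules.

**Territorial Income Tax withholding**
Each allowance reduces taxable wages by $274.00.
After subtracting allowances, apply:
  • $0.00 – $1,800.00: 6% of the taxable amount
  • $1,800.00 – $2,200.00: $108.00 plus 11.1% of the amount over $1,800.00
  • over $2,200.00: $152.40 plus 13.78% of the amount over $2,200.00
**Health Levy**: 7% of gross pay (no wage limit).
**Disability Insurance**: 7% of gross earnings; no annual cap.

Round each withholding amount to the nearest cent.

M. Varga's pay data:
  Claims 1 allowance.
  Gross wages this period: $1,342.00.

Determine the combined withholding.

$251.96

Territorial Income Tax: taxable = $1,342.00 − 1×$274.00 = $1,068.00
  6% × $1,068.00 = $64.08
Health Levy: 7% × $1,342.00 = $93.94
Disability Insurance: 7% × $1,342.00 = $93.94
Total: $64.08 + $93.94 + $93.94 = $251.96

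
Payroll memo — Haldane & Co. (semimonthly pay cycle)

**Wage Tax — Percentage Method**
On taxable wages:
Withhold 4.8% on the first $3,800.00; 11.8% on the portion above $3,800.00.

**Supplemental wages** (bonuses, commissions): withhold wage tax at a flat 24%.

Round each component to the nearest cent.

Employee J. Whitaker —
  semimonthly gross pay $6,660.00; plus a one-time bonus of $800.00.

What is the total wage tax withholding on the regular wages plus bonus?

Wage Tax: taxable = $6,660.00
  $182.40 + 11.8% × ($6,660.00 − $3,800.00) = $182.40 + 11.8% × $2,860.00 = $519.88
Supplemental (24% flat on bonus): 24% × $800.00 = $192.00
Total wage tax: $519.88 + $192.00 = $711.88

$711.88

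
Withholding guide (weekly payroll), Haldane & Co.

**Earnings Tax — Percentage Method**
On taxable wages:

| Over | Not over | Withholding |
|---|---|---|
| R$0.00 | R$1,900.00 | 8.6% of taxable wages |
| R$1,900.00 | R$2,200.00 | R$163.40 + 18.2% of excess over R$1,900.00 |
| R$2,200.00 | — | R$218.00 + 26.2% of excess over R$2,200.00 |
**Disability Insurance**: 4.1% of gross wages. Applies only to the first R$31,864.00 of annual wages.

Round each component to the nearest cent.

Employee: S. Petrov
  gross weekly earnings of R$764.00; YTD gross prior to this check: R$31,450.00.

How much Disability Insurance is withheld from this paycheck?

Disability Insurance: cap R$31,864.00 − YTD R$31,450.00 = R$414.00 subject; 4.1% × R$414.00 = R$16.97

R$16.97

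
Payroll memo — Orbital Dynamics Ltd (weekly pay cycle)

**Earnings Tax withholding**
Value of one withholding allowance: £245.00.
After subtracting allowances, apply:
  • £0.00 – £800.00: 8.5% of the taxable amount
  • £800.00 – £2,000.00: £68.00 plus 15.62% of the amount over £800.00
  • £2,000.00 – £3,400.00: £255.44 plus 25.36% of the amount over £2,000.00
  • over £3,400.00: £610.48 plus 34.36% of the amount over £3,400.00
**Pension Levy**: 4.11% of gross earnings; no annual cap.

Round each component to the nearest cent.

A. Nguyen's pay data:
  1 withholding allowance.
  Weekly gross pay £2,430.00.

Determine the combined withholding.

£402.23

Earnings Tax: taxable = £2,430.00 − 1×£245.00 = £2,185.00
  £255.44 + 25.36% × (£2,185.00 − £2,000.00) = £255.44 + 25.36% × £185.00 = £302.36
Pension Levy: 4.11% × £2,430.00 = £99.87
Total: £302.36 + £99.87 = £402.23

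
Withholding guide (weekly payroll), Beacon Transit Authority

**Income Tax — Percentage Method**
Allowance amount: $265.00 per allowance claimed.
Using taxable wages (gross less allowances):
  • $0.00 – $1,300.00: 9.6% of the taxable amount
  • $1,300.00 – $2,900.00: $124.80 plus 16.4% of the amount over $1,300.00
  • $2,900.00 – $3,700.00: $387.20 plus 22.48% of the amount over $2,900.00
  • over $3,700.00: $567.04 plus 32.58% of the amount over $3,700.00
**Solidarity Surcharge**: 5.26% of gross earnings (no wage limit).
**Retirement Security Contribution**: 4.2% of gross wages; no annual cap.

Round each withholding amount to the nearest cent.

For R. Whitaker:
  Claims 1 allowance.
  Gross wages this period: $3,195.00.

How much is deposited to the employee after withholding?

$2,498.81

Income Tax: taxable = $3,195.00 − 1×$265.00 = $2,930.00
  $387.20 + 22.48% × ($2,930.00 − $2,900.00) = $387.20 + 22.48% × $30.00 = $393.94
Solidarity Surcharge: 5.26% × $3,195.00 = $168.06
Retirement Security Contribution: 4.2% × $3,195.00 = $134.19
Total withheld: $393.94 + $168.06 + $134.19 = $696.19
Net pay: $3,195.00 − $696.19 = $2,498.81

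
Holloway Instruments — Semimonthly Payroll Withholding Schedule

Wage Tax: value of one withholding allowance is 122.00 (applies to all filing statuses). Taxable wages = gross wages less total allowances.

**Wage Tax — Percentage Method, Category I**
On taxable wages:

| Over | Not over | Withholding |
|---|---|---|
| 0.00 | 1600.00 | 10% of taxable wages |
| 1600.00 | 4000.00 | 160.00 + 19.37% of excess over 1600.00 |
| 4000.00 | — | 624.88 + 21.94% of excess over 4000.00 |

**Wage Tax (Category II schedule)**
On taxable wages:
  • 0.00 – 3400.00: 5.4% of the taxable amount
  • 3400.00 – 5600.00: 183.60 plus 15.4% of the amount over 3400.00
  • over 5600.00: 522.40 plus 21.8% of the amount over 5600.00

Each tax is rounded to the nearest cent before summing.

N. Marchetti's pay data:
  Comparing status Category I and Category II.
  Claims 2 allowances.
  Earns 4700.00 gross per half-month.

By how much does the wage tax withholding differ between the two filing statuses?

378.71

Wage Tax (Category I): taxable = 4700.00 − 2×122.00 = 4456.00
  624.88 + 21.94% × (4456.00 − 4000.00) = 624.88 + 21.94% × 456.00 = 724.93
Wage Tax (Category II): taxable = 4700.00 − 2×122.00 = 4456.00
  183.60 + 15.4% × (4456.00 − 3400.00) = 183.60 + 15.4% × 1056.00 = 346.22
Difference: |724.93 − 346.22| = 378.71 (higher under Category I)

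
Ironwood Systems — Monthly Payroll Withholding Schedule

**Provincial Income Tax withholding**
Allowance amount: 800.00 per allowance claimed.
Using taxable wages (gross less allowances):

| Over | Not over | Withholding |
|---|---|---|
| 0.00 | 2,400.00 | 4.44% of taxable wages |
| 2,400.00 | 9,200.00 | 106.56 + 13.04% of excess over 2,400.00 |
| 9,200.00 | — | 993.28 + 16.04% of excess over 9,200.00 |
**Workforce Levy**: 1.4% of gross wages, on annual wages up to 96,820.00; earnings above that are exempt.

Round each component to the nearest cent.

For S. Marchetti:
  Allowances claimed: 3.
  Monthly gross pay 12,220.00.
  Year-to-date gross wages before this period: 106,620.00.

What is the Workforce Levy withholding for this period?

Workforce Levy: YTD 106,620.00 ≥ cap 96,820.00 → 0.00

0.00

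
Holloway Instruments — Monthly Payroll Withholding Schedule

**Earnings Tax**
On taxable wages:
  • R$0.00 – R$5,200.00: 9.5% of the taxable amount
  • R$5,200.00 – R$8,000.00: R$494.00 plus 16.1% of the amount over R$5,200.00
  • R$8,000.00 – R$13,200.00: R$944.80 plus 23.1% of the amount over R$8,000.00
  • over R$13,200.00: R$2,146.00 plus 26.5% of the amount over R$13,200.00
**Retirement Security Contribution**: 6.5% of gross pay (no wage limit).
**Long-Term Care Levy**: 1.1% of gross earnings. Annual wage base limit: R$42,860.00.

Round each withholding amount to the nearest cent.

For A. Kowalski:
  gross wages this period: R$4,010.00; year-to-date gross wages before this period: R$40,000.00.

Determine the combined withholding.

Earnings Tax: taxable = R$4,010.00
  9.5% × R$4,010.00 = R$380.95
Retirement Security Contribution: 6.5% × R$4,010.00 = R$260.65
Long-Term Care Levy: cap R$42,860.00 − YTD R$40,000.00 = R$2,860.00 subject; 1.1% × R$2,860.00 = R$31.46
Total: R$380.95 + R$260.65 + R$31.46 = R$673.06

R$673.06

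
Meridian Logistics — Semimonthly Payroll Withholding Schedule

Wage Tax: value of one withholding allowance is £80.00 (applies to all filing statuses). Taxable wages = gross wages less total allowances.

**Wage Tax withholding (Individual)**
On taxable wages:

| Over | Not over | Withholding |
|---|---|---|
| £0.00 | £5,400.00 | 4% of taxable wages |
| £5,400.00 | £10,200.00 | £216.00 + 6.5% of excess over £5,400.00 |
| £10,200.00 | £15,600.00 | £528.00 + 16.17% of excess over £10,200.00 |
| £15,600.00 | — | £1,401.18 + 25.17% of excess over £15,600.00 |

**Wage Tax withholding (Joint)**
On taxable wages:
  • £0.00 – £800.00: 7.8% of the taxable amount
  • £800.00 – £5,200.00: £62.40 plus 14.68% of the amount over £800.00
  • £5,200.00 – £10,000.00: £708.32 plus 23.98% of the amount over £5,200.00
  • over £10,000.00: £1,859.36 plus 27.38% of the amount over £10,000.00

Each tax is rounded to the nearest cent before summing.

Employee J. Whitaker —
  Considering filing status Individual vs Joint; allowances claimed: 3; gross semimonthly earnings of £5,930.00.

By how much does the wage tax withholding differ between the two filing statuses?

Wage Tax (Individual): taxable = £5,930.00 − 3×£80.00 = £5,690.00
  £216.00 + 6.5% × (£5,690.00 − £5,400.00) = £216.00 + 6.5% × £290.00 = £234.85
Wage Tax (Joint): taxable = £5,930.00 − 3×£80.00 = £5,690.00
  £708.32 + 23.98% × (£5,690.00 − £5,200.00) = £708.32 + 23.98% × £490.00 = £825.82
Difference: |£234.85 − £825.82| = £590.97 (higher under Joint)

£590.97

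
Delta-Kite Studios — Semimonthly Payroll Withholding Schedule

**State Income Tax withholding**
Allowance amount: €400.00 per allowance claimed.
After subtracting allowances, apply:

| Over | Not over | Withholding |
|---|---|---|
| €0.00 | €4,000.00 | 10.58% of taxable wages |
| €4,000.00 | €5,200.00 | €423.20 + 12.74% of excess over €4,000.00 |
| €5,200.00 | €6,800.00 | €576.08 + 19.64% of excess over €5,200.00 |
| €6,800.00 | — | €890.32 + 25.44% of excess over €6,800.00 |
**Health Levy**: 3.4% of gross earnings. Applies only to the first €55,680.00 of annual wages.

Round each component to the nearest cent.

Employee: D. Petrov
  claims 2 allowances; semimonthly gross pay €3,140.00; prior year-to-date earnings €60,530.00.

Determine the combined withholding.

State Income Tax: taxable = €3,140.00 − 2×€400.00 = €2,340.00
  10.58% × €2,340.00 = €247.57
Health Levy: YTD €60,530.00 ≥ cap €55,680.00 → €0.00
Total: €247.57 + €0.00 = €247.57

€247.57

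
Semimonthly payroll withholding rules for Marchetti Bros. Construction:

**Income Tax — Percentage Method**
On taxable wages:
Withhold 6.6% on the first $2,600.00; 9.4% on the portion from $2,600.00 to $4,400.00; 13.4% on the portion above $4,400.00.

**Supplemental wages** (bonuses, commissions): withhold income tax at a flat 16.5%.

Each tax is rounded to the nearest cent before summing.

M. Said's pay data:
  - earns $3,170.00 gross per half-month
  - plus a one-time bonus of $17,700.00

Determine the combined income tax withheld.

$3,145.68

Income Tax: taxable = $3,170.00
  $171.60 + 9.4% × ($3,170.00 − $2,600.00) = $171.60 + 9.4% × $570.00 = $225.18
Supplemental (16.5% flat on bonus): 16.5% × $17,700.00 = $2,920.50
Total income tax: $225.18 + $2,920.50 = $3,145.68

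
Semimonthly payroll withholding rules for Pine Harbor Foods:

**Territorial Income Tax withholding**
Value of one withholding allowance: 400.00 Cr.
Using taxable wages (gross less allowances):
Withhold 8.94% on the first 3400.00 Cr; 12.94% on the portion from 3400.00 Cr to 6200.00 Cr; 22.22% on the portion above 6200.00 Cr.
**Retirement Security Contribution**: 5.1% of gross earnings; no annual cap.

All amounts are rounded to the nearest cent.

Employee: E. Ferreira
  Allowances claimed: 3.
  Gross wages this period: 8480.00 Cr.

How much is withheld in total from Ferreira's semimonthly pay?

1338.74 Cr

Territorial Income Tax: taxable = 8480.00 Cr − 3×400.00 Cr = 7280.00 Cr
  666.28 Cr + 22.22% × (7280.00 Cr − 6200.00 Cr) = 666.28 Cr + 22.22% × 1080.00 Cr = 906.26 Cr
Retirement Security Contribution: 5.1% × 8480.00 Cr = 432.48 Cr
Total: 906.26 Cr + 432.48 Cr = 1338.74 Cr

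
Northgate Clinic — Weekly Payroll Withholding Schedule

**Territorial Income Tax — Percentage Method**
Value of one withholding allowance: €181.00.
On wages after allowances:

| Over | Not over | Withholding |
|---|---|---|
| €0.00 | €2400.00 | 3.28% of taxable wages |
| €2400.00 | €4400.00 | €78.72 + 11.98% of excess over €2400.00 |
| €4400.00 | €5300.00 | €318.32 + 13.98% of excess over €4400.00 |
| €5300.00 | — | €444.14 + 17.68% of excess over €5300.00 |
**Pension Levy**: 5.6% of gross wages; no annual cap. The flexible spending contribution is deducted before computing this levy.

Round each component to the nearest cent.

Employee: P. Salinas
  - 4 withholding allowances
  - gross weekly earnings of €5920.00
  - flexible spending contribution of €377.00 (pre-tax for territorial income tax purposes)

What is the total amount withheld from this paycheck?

Territorial Income Tax: taxable = €5920.00 − €377.00 − 4×€181.00 = €4819.00
  €318.32 + 13.98% × (€4819.00 − €4400.00) = €318.32 + 13.98% × €419.00 = €376.90
Pension Levy: 5.6% × €5543.00 = €310.41
Total: €376.90 + €310.41 = €687.31

€687.31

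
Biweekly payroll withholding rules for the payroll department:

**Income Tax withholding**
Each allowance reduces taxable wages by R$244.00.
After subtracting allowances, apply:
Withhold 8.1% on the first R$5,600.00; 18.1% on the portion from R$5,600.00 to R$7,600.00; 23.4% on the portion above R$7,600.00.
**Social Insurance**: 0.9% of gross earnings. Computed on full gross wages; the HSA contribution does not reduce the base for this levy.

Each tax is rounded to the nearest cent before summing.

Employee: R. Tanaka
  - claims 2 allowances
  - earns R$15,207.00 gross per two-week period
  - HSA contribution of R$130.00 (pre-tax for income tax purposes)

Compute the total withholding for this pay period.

Income Tax: taxable = R$15,207.00 − R$130.00 − 2×R$244.00 = R$14,589.00
  R$815.60 + 23.4% × (R$14,589.00 − R$7,600.00) = R$815.60 + 23.4% × R$6,989.00 = R$2,451.03
Social Insurance: 0.9% × R$15,207.00 = R$136.86
Total: R$2,451.03 + R$136.86 = R$2,587.89

R$2,587.89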